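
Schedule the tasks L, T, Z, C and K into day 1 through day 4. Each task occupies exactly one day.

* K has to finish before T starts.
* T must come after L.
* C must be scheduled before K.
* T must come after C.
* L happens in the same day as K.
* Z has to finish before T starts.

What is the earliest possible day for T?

Precedence pushes T to at least day 3.
T at day 3 is achievable: C -> day 1; T -> day 3; Z -> day 1; L -> day 2; K -> day 2.

day 3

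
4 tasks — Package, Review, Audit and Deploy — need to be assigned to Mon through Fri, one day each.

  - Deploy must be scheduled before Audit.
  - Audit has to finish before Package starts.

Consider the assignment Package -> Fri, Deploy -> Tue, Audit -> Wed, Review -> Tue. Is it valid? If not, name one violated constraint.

Audit has to finish before Package starts — holds.
Deploy must be scheduled before Audit — holds.

Yes, all constraints hold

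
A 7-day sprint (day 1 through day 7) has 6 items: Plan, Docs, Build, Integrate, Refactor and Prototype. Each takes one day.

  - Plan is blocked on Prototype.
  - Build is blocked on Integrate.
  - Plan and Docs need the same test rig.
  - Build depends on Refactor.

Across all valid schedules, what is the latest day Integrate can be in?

Downstream work caps Integrate at day 6.
Integrate at day 6 is achievable: Docs=day 1, Build=day 7, Integrate=day 6, Plan=day 2, Refactor=day 1, Prototype=day 1.

day 6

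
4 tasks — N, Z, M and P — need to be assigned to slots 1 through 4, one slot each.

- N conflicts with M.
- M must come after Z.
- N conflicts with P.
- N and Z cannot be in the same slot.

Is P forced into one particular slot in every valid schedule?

No

P can be 1 (e.g. N in 3; P in 1; M in 2; Z in 1) or 2 (e.g. M=2; P=2; Z=1; N=3).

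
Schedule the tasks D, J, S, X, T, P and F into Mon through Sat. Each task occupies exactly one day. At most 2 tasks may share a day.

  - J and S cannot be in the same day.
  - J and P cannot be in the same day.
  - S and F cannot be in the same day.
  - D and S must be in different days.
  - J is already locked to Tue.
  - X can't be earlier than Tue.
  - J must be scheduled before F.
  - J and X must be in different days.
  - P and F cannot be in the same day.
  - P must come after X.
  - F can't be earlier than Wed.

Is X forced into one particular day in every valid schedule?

No

X can be Wed (e.g. D -> Mon, X -> Wed, F -> Wed, P -> Thu, S -> Thu, J -> Tue, T -> Mon) or Thu (e.g. J -> Tue; S -> Thu; X -> Thu; P -> Fri; T -> Mon; F -> Wed; D -> Mon).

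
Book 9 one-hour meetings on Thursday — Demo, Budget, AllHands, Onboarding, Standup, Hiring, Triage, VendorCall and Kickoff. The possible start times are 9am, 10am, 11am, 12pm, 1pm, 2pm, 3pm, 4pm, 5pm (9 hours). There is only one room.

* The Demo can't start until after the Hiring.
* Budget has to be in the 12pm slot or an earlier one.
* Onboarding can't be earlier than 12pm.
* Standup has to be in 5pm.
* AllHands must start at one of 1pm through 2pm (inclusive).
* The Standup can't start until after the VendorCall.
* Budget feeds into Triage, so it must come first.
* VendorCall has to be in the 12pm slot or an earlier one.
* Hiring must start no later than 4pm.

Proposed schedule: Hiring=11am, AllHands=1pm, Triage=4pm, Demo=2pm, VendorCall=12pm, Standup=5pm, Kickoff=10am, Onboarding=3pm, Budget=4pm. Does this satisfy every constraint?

The Standup can't start until after the VendorCall — holds.
VendorCall has to be in the 12pm slot or an earlier one — holds.
AllHands must start at one of 1pm through 2pm (inclusive) — holds.
Hiring must start no later than 4pm — holds.
There is only one room — violated.
Budget feeds into Triage, so it must come first — violated.
The Demo can't start until after the Hiring — holds.
Standup has to be in 5pm — holds.
Onboarding can't be earlier than 12pm — holds.
Budget has to be in the 12pm slot or an earlier one — violated.

Invalid. Budget has to be in the 12pm slot or an earlier one.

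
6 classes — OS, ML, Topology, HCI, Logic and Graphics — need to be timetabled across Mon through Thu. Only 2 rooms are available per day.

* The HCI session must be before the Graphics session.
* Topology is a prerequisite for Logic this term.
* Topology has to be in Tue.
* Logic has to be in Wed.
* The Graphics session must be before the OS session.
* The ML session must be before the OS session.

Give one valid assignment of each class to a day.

ML -> Mon, Logic -> Wed, Topology -> Tue, HCI -> Mon, OS -> Wed, Graphics -> Tue

Checking: HCI(Mon) before Graphics(Tue); Topology(Tue) before Logic(Wed); Graphics(Tue) before OS(Wed); ML(Mon) before OS(Wed); Topology=Tue in [Tue,Tue]; Logic=Wed in [Wed,Wed]; max 2 per day (cap 2).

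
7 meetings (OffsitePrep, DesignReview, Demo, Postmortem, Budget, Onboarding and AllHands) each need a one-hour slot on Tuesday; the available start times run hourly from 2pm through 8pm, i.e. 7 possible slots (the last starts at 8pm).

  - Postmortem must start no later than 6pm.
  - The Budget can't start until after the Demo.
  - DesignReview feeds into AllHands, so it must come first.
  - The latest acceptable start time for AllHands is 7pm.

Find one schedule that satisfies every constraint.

AllHands=3pm; Onboarding=2pm; DesignReview=2pm; OffsitePrep=2pm; Budget=3pm; Demo=2pm; Postmortem=2pm

Checking: DesignReview(2pm) before AllHands(3pm); Demo(2pm) before Budget(3pm); AllHands=3pm in [2pm,7pm]; Postmortem=2pm in [2pm,6pm].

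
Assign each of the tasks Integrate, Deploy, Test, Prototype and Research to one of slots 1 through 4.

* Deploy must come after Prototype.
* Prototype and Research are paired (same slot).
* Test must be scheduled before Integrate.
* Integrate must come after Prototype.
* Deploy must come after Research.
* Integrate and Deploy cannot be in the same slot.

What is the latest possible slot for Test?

Downstream work caps Test at 3.
Test at 3 is achievable: Integrate in 4, Test in 3, Research in 1, Prototype in 1, Deploy in 2.

3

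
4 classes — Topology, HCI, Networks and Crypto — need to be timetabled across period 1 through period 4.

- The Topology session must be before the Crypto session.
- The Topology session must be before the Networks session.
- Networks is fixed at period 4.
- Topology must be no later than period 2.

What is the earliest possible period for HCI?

HCI at period 1 is achievable: HCI=period 1; Crypto=period 2; Networks=period 4; Topology=period 1.

period 1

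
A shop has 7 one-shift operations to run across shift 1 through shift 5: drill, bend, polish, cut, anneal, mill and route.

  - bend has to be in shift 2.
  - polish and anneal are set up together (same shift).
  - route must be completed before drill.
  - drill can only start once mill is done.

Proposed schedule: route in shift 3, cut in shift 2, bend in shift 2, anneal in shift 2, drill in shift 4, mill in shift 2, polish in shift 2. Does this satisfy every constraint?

Yes

bend has to be in shift 2 — holds.
route must be completed before drill — holds.
polish and anneal are set up together (same shift) — holds.
drill can only start once mill is done — holds.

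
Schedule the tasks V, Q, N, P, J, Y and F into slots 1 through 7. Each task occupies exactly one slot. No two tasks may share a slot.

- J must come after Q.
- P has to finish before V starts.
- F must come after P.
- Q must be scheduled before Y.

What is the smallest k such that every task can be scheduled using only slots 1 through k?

7

The precedence chain requires at least 2 distinct slots.
With at most 1 per slot and 7 tasks, at least 7 slots are needed.
7 works (last occupied slot: 7): for example Q in 1, V in 3, J in 4, F in 6, N in 7, Y in 5, P in 2.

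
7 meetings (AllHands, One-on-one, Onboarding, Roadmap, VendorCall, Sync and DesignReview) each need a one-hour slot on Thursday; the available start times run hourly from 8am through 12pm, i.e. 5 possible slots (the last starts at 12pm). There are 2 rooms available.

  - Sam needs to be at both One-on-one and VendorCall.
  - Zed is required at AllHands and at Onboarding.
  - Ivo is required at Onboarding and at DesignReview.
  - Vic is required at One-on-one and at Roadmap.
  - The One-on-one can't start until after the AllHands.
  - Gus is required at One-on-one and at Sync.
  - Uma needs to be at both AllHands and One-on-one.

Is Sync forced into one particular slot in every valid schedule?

Sync can be 8am (e.g. Onboarding=9am; One-on-one=9am; Sync=8am; AllHands=8am; VendorCall=10am; Roadmap=10am; DesignReview=11am) or 9am (e.g. VendorCall -> 11am; Onboarding -> 9am; Sync -> 9am; Roadmap -> 8am; AllHands -> 8am; One-on-one -> 10am; DesignReview -> 10am).

No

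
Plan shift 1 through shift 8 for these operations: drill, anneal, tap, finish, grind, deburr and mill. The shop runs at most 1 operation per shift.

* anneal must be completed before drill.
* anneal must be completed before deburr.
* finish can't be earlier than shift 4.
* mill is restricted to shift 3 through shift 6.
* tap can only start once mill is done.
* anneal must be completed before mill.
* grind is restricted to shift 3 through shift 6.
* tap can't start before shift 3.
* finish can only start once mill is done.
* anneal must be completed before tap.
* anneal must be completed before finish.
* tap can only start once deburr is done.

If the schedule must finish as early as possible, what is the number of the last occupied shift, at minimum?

shift 7

The precedence chain requires at least 3 distinct shifts.
With at most 1 per shift and 7 operations, at least 7 shifts are needed.
finish can't be placed before shift 4, so the schedule must run through at least shift 4.
7 works (last occupied shift: shift 7): for example finish -> shift 4; anneal -> shift 1; tap -> shift 6; drill -> shift 7; deburr -> shift 2; mill -> shift 3; grind -> shift 5.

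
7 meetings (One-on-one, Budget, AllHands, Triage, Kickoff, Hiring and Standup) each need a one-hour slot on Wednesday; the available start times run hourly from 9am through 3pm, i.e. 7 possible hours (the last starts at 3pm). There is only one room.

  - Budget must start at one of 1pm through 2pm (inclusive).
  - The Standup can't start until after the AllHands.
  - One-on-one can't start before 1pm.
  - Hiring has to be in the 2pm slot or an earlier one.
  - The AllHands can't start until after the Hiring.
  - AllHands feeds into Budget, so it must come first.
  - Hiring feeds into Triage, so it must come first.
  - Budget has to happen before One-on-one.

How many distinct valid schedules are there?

Splitting on One-on-one: it can be 2pm (15), 3pm (30). Listing each branch's schedules as (Budget, AllHands, Triage, Kickoff, Hiring, Standup):
One-on-one=2pm: (1pm,10am,11am,12pm,9am,3pm) (1pm,10am,11am,3pm,9am,12pm) (1pm,10am,12pm,11am,9am,3pm) (1pm,10am,12pm,3pm,9am,11am) (1pm,10am,3pm,11am,9am,12pm) (1pm,10am,3pm,12pm,9am,11am) (1pm,11am,10am,12pm,9am,3pm) (1pm,11am,10am,3pm,9am,12pm) (1pm,11am,12pm,9am,10am,3pm) (1pm,11am,12pm,10am,9am,3pm) (1pm,11am,3pm,9am,10am,12pm) (1pm,11am,3pm,10am,9am,12pm) (1pm,12pm,10am,11am,9am,3pm) (1pm,12pm,11am,9am,10am,3pm) (1pm,12pm,11am,10am,9am,3pm) — 15.
One-on-one=3pm: (1pm,10am,11am,12pm,9am,2pm) (1pm,10am,11am,2pm,9am,12pm) (1pm,10am,12pm,11am,9am,2pm) (1pm,10am,12pm,2pm,9am,11am) (1pm,10am,2pm,11am,9am,12pm) (1pm,10am,2pm,12pm,9am,11am) (1pm,11am,10am,12pm,9am,2pm) (1pm,11am,10am,2pm,9am,12pm) (1pm,11am,12pm,9am,10am,2pm) (1pm,11am,12pm,10am,9am,2pm) (1pm,11am,2pm,9am,10am,12pm) (1pm,11am,2pm,10am,9am,12pm) (1pm,12pm,10am,11am,9am,2pm) (1pm,12pm,11am,9am,10am,2pm) (1pm,12pm,11am,10am,9am,2pm) (2pm,10am,11am,12pm,9am,1pm) (2pm,10am,11am,1pm,9am,12pm) (2pm,10am,12pm,11am,9am,1pm) (2pm,10am,12pm,1pm,9am,11am) (2pm,10am,1pm,11am,9am,12pm) (2pm,10am,1pm,12pm,9am,11am) (2pm,11am,10am,12pm,9am,1pm) (2pm,11am,10am,1pm,9am,12pm) (2pm,11am,12pm,9am,10am,1pm) (2pm,11am,12pm,10am,9am,1pm) (2pm,11am,1pm,9am,10am,12pm) (2pm,11am,1pm,10am,9am,12pm) (2pm,12pm,10am,11am,9am,1pm) (2pm,12pm,11am,9am,10am,1pm) (2pm,12pm,11am,10am,9am,1pm) — 30.
Summing: 15 + 30 = 45.

45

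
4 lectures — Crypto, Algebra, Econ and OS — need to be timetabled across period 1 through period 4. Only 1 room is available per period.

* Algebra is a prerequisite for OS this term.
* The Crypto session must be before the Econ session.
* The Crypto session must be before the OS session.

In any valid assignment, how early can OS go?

Precedence pushes OS to at least period 2.
OS at period 3 is achievable: Crypto -> period 1, Econ -> period 4, Algebra -> period 2, OS -> period 3.
Nothing earlier works — the capacity limit rule out every period before period 3.

period 3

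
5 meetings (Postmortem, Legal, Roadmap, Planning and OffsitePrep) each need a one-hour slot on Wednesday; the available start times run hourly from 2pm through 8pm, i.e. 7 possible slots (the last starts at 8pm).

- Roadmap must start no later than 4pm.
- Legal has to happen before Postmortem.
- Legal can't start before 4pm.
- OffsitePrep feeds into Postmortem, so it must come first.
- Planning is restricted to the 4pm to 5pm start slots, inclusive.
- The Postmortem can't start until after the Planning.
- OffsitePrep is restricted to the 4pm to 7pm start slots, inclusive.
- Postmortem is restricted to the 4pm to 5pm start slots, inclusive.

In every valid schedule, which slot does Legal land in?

4pm

Legal is available from 4pm; downstream work caps Legal at 4pm.
So Legal is pinned to 4pm.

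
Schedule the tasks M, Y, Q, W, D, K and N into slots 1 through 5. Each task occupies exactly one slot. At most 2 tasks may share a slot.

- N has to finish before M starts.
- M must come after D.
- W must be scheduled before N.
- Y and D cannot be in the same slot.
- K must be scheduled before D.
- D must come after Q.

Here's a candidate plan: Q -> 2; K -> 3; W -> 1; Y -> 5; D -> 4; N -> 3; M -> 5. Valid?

N has to finish before M starts — holds.
Y and D cannot be in the same slot — holds.
At most 2 tasks may share a slot — holds.
K must be scheduled before D — holds.
M must come after D — holds.
D must come after Q — holds.
W must be scheduled before N — holds.

Yes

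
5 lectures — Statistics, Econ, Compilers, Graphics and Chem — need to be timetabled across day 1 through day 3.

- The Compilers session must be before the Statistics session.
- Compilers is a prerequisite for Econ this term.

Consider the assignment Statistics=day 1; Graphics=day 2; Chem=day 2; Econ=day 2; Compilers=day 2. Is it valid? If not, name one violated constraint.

Invalid. The Compilers session must be before the Statistics session.

The Compilers session must be before the Statistics session — violated.
Compilers is a prerequisite for Econ this term — violated.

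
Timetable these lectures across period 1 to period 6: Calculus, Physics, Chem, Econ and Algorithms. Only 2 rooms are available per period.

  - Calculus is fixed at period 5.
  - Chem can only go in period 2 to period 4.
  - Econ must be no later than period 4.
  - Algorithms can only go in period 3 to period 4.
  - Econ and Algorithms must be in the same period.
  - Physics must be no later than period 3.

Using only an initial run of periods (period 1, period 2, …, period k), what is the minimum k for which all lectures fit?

5 periods

With at most 2 per period and 5 lectures, at least 3 periods are needed.
Calculus can't be placed before period 5, so the schedule must run through at least period 5.
5 works (last occupied period: period 5): for example Calculus in period 5, Algorithms in period 3, Physics in period 1, Chem in period 2, Econ in period 3.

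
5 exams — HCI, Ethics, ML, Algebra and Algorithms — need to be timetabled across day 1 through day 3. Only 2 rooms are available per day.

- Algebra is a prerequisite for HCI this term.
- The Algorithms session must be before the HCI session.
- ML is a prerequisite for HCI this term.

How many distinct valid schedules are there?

12

Splitting on Ethics: it can be day 1 (3), day 2 (3), day 3 (6). Listing each branch's schedules as (HCI, ML, Algebra, Algorithms) by day number:
Ethics=day 1: (3,1,2,2) (3,2,1,2) (3,2,2,1) — 3.
Ethics=day 2: (3,1,1,2) (3,1,2,1) (3,2,1,1) — 3.
Ethics=day 3: (3,1,1,2) (3,1,2,1) (3,1,2,2) (3,2,1,1) (3,2,1,2) (3,2,2,1) — 6.
Summing: 3 + 3 + 6 = 12.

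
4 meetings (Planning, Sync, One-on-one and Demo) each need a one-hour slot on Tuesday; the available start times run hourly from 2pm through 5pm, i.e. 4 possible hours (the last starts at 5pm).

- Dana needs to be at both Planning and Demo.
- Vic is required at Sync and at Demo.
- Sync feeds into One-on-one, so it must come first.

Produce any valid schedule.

Sync=2pm, One-on-one=3pm, Planning=2pm, Demo=3pm

Checking: Sync(2pm) before One-on-one(3pm); Sync(2pm) != Demo(3pm); Planning(2pm) != Demo(3pm).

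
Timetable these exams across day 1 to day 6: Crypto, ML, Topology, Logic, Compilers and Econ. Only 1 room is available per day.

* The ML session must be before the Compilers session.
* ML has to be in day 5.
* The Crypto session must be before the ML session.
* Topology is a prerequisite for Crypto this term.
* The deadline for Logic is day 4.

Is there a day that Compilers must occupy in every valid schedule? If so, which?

day 6

Precedence pushes Compilers to at least day 6.
So Compilers is pinned to day 6.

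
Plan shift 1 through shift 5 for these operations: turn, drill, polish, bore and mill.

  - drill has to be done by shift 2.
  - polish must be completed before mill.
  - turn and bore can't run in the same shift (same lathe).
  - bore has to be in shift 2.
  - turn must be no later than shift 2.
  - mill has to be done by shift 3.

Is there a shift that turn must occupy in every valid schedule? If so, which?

shift 1

turn's window is shift 1–shift 2.
bore is fixed at shift 2, and turn can't share a shift with bore.
So turn must be shift 1.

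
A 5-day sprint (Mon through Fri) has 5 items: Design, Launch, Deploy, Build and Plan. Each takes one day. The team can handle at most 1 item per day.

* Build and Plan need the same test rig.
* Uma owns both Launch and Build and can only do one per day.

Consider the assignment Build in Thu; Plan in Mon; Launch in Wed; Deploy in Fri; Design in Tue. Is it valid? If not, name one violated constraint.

Uma owns both Launch and Build and can only do one per day — holds.
The team can handle at most 1 item per day — holds.
Build and Plan need the same test rig — holds.

Valid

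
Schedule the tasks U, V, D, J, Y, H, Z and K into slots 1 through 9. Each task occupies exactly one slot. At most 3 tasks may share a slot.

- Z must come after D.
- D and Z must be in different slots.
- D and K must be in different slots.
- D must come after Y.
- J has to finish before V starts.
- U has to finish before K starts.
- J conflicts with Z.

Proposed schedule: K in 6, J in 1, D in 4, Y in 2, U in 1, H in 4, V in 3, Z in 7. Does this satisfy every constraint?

Yes, all constraints hold

Z must come after D — holds.
D and K must be in different slots — holds.
U has to finish before K starts — holds.
J conflicts with Z — holds.
D and Z must be in different slots — holds.
D must come after Y — holds.
J has to finish before V starts — holds.
At most 3 tasks may share a slot — holds.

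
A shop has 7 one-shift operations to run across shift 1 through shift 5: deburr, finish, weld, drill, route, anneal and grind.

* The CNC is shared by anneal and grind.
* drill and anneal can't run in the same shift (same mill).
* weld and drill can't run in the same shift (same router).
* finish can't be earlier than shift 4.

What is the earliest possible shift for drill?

drill at shift 1 is achievable: weld in shift 2; anneal in shift 2; drill in shift 1; finish in shift 4; route in shift 1; deburr in shift 1; grind in shift 1.

shift 1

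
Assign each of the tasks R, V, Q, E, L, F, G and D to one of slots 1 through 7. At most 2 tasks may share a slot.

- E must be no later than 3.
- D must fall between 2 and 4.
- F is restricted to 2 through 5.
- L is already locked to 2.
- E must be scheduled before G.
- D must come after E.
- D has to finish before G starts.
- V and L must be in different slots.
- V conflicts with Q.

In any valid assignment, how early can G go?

Precedence pushes G to at least 3.
G at 3 is achievable: L=2; R=1; G=3; Q=5; E=1; F=3; V=4; D=2.

3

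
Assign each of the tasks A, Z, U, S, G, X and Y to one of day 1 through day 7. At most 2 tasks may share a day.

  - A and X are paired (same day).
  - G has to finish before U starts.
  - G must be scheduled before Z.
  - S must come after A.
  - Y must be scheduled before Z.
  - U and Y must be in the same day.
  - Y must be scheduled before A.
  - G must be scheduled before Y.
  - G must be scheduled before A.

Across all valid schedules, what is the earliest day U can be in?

Precedence pushes U to at least day 2; U must be in the same day as Y, which can't be after day 5, so U is at most day 5.
U at day 2 is achievable: S in day 4; Z in day 4; A in day 3; X in day 3; Y in day 2; U in day 2; G in day 1.

day 2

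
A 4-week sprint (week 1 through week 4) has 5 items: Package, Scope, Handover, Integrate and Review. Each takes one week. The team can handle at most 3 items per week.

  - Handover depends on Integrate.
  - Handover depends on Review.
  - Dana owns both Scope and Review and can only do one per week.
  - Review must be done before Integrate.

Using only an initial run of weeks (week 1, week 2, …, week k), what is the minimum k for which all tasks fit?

3 weeks

The precedence chain requires at least 3 distinct weeks.
With at most 3 per week and 5 tasks, at least 2 weeks are needed.
3 works (last occupied week: week 3): for example Review -> week 1, Handover -> week 3, Package -> week 1, Scope -> week 2, Integrate -> week 2.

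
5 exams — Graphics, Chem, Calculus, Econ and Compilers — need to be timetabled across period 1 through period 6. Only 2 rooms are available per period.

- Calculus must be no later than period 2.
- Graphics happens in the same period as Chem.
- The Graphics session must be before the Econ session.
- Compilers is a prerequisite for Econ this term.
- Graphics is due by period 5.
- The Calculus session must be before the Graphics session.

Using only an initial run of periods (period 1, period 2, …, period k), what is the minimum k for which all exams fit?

3

The precedence chain requires at least 3 distinct periods.
With at most 2 per period and 5 exams, at least 3 periods are needed.
3 works (last occupied period: period 3): for example Calculus in period 1, Econ in period 3, Compilers in period 1, Graphics in period 2, Chem in period 2.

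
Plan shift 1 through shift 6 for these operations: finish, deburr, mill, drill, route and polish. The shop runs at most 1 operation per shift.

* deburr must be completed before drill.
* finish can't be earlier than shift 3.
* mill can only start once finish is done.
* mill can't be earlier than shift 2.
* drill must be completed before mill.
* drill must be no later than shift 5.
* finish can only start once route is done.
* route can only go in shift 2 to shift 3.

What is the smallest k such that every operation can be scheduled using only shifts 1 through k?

The precedence chain requires at least 3 distinct shifts.
With at most 1 per shift and 6 operations, at least 6 shifts are needed.
Propagating the time windows through the other constraints, mill can't land before shift 4, so the schedule must run through at least shift 4.
6 works (last occupied shift: shift 6): for example finish in shift 3; drill in shift 4; mill in shift 5; deburr in shift 1; polish in shift 6; route in shift 2.

6 shifts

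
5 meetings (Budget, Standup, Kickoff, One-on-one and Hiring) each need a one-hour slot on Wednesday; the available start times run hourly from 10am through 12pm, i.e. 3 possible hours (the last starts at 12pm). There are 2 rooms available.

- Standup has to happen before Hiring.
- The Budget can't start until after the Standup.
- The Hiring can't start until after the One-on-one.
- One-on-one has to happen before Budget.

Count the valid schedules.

Splitting on Budget: it can be 11am (3), 12pm (8). Listing each branch's schedules as (Standup, Kickoff, One-on-one, Hiring):
Budget=11am: (10am,11am,10am,12pm) (10am,12pm,10am,11am) (10am,12pm,10am,12pm) — 3.
Budget=12pm: (10am,10am,11am,12pm) (10am,11am,10am,11am) (10am,11am,10am,12pm) (10am,11am,11am,12pm) (10am,12pm,10am,11am) (11am,10am,10am,12pm) (11am,10am,11am,12pm) (11am,11am,10am,12pm) — 8.
Summing: 3 + 8 = 11.

11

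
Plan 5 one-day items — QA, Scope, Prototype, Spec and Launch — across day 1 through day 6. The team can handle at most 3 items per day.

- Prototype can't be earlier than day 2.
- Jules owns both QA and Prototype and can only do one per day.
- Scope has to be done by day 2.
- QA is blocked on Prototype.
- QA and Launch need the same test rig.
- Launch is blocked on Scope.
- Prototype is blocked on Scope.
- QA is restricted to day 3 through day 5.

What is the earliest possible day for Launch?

Precedence pushes Launch to at least day 2.
Launch at day 2 is achievable: Spec in day 1; Scope in day 1; QA in day 3; Launch in day 2; Prototype in day 2.

day 2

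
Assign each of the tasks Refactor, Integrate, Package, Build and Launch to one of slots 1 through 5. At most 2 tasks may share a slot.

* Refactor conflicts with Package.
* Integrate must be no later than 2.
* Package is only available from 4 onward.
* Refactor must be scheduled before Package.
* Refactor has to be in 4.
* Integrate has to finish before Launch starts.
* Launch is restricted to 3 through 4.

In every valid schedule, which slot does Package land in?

Package's window is 4–5.
Refactor is fixed at 4, and Package can't share a slot with Refactor.
So Package must be 5.

5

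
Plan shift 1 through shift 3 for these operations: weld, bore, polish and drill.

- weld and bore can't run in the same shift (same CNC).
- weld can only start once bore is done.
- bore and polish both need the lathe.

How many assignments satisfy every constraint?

Splitting on weld: it can be shift 2 (6), shift 3 (12). Listing each branch's schedules as (bore, polish, drill) by shift number:
weld=shift 2: (1,2,1) (1,2,2) (1,2,3) (1,3,1) (1,3,2) (1,3,3) — 6.
weld=shift 3: (1,2,1) (1,2,2) (1,2,3) (1,3,1) (1,3,2) (1,3,3) (2,1,1) (2,1,2) (2,1,3) (2,3,1) (2,3,2) (2,3,3) — 12.
Summing: 6 + 12 = 18.

18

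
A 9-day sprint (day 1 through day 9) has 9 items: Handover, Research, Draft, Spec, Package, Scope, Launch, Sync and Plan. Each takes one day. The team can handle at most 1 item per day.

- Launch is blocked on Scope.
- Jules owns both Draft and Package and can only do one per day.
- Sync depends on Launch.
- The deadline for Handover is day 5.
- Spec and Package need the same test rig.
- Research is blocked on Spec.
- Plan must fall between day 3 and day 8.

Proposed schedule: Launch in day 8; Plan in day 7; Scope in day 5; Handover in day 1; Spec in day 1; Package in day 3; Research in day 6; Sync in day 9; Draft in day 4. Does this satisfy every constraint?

Spec and Package need the same test rig — holds.
Research is blocked on Spec — holds.
Jules owns both Draft and Package and can only do one per day — holds.
The deadline for Handover is day 5 — holds.
Launch is blocked on Scope — holds.
The team can handle at most 1 item per day — violated.
Sync depends on Launch — holds.
Plan must fall between day 3 and day 8 — holds.

Invalid. The team can handle at most 1 item per day.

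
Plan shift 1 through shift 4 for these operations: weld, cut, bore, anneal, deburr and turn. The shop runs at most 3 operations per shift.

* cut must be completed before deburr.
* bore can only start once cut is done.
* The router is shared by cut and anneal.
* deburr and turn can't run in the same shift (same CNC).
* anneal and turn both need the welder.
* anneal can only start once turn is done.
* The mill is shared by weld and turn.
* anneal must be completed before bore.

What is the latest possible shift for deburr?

shift 4

Precedence pushes deburr to at least shift 2.
deburr at shift 4 is achievable: deburr in shift 4; bore in shift 3; anneal in shift 2; weld in shift 2; cut in shift 1; turn in shift 1.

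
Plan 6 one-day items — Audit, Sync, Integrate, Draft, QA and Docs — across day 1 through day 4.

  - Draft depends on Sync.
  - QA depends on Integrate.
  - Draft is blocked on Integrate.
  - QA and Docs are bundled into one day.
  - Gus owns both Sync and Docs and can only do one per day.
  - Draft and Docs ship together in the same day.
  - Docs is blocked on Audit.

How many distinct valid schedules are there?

Splitting on Audit: it can be day 1 (14), day 2 (13), day 3 (9). Listing each branch's schedules as (Sync, Integrate, Draft, QA, Docs) by day number:
Audit=day 1: (1,1,2,2,2) (1,1,3,3,3) (1,1,4,4,4) (1,2,3,3,3) (1,2,4,4,4) (1,3,4,4,4) (2,1,3,3,3) (2,1,4,4,4) (2,2,3,3,3) (2,2,4,4,4) (2,3,4,4,4) (3,1,4,4,4) (3,2,4,4,4) (3,3,4,4,4) — 14.
Audit=day 2: (1,1,3,3,3) (1,1,4,4,4) (1,2,3,3,3) (1,2,4,4,4) (1,3,4,4,4) (2,1,3,3,3) (2,1,4,4,4) (2,2,3,3,3) (2,2,4,4,4) (2,3,4,4,4) (3,1,4,4,4) (3,2,4,4,4) (3,3,4,4,4) — 13.
Audit=day 3: (1,1,4,4,4) (1,2,4,4,4) (1,3,4,4,4) (2,1,4,4,4) (2,2,4,4,4) (2,3,4,4,4) (3,1,4,4,4) (3,2,4,4,4) (3,3,4,4,4) — 9.
Summing: 14 + 13 + 9 = 36.

36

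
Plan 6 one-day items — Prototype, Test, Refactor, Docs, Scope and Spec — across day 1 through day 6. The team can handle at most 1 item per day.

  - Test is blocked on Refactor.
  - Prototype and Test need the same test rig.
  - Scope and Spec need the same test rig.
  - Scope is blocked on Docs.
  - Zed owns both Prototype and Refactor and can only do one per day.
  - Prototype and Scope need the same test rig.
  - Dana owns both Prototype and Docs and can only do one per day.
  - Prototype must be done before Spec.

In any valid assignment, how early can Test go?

Precedence pushes Test to at least day 2.
Test at day 2 is achievable: Spec in day 6, Scope in day 5, Refactor in day 1, Docs in day 4, Prototype in day 3, Test in day 2.

day 2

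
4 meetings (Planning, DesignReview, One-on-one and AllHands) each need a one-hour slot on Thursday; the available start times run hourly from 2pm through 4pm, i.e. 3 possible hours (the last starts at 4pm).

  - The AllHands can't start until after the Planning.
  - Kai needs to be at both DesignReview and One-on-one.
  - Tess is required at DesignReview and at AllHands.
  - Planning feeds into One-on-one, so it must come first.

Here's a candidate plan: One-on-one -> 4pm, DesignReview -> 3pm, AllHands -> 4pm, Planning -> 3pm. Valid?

The AllHands can't start until after the Planning — holds.
Planning feeds into One-on-one, so it must come first — holds.
Tess is required at DesignReview and at AllHands — holds.
Kai needs to be at both DesignReview and One-on-one — holds.

Yes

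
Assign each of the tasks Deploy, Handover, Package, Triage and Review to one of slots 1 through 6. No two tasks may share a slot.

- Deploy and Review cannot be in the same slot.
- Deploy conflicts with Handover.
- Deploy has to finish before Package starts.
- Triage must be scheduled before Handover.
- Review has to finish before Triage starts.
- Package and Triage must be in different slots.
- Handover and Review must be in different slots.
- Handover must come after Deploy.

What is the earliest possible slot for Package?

2

Precedence pushes Package to at least 2.
Package at 2 is achievable: Package=2; Deploy=1; Review=3; Handover=5; Triage=4.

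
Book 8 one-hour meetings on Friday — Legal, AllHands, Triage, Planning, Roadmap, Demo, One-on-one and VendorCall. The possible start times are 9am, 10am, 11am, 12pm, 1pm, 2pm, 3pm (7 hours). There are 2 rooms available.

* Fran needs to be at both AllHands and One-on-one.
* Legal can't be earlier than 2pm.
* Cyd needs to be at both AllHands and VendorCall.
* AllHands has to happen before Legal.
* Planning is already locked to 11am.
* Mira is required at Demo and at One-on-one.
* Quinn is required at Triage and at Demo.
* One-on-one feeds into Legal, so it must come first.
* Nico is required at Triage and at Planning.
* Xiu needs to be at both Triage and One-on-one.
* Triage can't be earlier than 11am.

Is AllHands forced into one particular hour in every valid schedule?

AllHands can be 9am (e.g. Planning=11am, Legal=2pm, AllHands=9am, Roadmap=9am, VendorCall=10am, Demo=11am, One-on-one=10am, Triage=12pm) or 10am (e.g. Triage in 12pm; AllHands in 10am; VendorCall in 11am; Planning in 11am; Roadmap in 9am; Demo in 10am; Legal in 2pm; One-on-one in 9am).

No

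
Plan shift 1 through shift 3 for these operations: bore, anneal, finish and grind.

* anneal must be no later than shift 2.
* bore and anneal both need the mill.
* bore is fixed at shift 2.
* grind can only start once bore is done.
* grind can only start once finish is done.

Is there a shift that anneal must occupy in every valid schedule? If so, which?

shift 1

anneal's window is shift 1–shift 2.
bore is fixed at shift 2, and anneal can't share a shift with bore.
So anneal must be shift 1.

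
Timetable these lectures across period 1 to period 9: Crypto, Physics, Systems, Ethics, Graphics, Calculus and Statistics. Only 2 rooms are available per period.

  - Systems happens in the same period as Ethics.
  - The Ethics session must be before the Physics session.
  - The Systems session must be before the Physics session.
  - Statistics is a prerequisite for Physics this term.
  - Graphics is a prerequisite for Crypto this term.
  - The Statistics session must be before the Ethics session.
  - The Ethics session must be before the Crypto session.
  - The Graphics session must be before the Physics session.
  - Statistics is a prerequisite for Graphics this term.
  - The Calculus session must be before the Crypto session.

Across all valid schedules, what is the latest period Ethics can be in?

period 8

Precedence pushes Ethics to at least period 2; downstream work caps Ethics at period 8.
Ethics at period 8 is achievable: Physics -> period 9, Crypto -> period 9, Graphics -> period 2, Calculus -> period 1, Statistics -> period 1, Ethics -> period 8, Systems -> period 8.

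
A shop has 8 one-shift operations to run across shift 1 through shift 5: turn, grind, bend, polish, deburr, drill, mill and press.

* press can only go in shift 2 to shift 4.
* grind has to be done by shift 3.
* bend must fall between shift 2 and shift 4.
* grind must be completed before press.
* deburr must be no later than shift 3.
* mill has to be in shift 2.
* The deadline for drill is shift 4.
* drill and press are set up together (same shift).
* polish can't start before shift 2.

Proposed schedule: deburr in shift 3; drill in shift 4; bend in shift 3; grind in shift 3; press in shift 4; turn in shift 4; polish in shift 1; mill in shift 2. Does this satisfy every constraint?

No — it violates: polish can't start before shift 2

bend must fall between shift 2 and shift 4 — holds.
grind has to be done by shift 3 — holds.
deburr must be no later than shift 3 — holds.
drill and press are set up together (same shift) — holds.
press can only go in shift 2 to shift 4 — holds.
mill has to be in shift 2 — holds.
grind must be completed before press — holds.
The deadline for drill is shift 4 — holds.
polish can't start before shift 2 — violated.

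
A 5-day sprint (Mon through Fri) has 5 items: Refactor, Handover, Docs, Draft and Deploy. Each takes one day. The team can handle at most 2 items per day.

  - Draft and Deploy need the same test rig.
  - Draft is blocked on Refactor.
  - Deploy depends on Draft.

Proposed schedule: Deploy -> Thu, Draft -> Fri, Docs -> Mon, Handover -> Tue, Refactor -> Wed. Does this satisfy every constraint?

Invalid. Deploy depends on Draft.

Deploy depends on Draft — violated.
The team can handle at most 2 items per day — holds.
Draft is blocked on Refactor — holds.
Draft and Deploy need the same test rig — holds.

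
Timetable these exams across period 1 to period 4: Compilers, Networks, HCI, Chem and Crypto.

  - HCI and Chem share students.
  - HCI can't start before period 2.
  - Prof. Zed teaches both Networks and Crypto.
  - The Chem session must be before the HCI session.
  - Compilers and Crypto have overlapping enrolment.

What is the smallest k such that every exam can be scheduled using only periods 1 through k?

The precedence chain requires at least 2 distinct periods.
2 works (last occupied period: period 2): for example Networks in period 1; HCI in period 2; Crypto in period 2; Compilers in period 1; Chem in period 1.

2 periods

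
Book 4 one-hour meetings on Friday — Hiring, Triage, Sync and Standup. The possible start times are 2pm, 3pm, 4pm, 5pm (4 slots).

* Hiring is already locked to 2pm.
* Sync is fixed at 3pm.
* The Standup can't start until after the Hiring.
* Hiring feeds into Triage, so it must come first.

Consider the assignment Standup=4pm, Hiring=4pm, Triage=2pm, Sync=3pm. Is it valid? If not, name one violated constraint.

Hiring feeds into Triage, so it must come first — violated.
The Standup can't start until after the Hiring — violated.
Hiring is already locked to 2pm — violated.
Sync is fixed at 3pm — holds.

No. Hiring feeds into Triage, so it must come first is not satisfied.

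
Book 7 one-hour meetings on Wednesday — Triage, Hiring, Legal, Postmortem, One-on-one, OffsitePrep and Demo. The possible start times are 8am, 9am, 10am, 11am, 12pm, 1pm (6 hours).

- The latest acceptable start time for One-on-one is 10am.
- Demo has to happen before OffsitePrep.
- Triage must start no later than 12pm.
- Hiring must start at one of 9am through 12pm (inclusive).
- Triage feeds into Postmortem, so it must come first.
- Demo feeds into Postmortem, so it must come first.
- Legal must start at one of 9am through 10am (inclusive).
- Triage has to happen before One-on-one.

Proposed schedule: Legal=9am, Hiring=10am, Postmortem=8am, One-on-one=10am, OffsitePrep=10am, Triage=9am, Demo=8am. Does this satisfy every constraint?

Triage must start no later than 12pm — holds.
Demo has to happen before OffsitePrep — holds.
Triage has to happen before One-on-one — holds.
The latest acceptable start time for One-on-one is 10am — holds.
Hiring must start at one of 9am through 12pm (inclusive) — holds.
Triage feeds into Postmortem, so it must come first — violated.
Demo feeds into Postmortem, so it must come first — violated.
Legal must start at one of 9am through 10am (inclusive) — holds.

Invalid. Triage feeds into Postmortem, so it must come first.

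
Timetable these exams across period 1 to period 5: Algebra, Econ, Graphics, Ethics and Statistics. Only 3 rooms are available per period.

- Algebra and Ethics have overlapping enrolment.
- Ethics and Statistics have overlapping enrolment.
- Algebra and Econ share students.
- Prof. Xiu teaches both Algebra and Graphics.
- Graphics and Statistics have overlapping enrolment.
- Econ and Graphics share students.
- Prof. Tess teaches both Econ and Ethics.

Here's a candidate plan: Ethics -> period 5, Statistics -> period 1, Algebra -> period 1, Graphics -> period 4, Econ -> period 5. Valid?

Invalid. Prof. Tess teaches both Econ and Ethics.

Graphics and Statistics have overlapping enrolment — holds.
Algebra and Ethics have overlapping enrolment — holds.
Ethics and Statistics have overlapping enrolment — holds.
Only 3 rooms are available per period — holds.
Prof. Xiu teaches both Algebra and Graphics — holds.
Econ and Graphics share students — holds.
Prof. Tess teaches both Econ and Ethics — violated.
Algebra and Econ share students — holds.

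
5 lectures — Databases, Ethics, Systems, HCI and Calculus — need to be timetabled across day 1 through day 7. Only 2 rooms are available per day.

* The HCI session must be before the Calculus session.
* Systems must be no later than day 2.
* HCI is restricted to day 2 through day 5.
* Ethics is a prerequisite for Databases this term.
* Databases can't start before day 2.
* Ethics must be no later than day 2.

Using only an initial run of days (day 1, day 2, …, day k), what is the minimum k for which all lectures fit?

3

The precedence chain requires at least 2 distinct days.
With at most 2 per day and 5 lectures, at least 3 days are needed.
Propagating the time windows through the other constraints, Calculus can't land before day 3, so the schedule must run through at least day 3.
3 works (last occupied day: day 3): for example Calculus=day 3; HCI=day 2; Systems=day 1; Ethics=day 1; Databases=day 2.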